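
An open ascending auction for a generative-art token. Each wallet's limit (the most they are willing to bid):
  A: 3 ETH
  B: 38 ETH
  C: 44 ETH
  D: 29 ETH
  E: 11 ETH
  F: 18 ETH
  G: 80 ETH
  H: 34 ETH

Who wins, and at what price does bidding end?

G wins at 44 ETH

Limits in order: 80 (G) > 44 (C) > 38 (B) > 34 (H) > 29 (D) > 18 (F) > …
C is the last rival to drop out, at 44 ETH; G remains and wins at that price.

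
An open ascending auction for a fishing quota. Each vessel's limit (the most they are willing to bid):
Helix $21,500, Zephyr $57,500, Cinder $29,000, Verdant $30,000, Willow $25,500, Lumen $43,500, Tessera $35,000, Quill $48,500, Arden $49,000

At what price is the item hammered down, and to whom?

Zephyr wins at $49,000

Sorting limits: 57,500 (Zephyr) > 49,000 (Arden) > 48,500 (Quill) > 43,500 (Lumen) > 35,000 (Tessera) > 30,000 (Verdant) > …
Arden is the last rival to drop out, at $49,000; Zephyr remains and wins at that price.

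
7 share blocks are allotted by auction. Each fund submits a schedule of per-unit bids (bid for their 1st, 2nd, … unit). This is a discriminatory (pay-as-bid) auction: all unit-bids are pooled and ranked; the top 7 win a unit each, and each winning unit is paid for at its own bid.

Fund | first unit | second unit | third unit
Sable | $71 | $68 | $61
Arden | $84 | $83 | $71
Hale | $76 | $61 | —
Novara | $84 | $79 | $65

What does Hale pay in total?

Hale pays $76

Pooled unit-bids ranked (top 7): 84 (Arden-1), 84 (Novara-1), 83 (Arden-2), 79 (Novara-2), 76 (Hale-1), 71 (Sable-1), 71 (Arden-3)
Next rejected bid: $68 (not a price — pay-as-bid).
Hale's winning unit-bids: 76 = $76.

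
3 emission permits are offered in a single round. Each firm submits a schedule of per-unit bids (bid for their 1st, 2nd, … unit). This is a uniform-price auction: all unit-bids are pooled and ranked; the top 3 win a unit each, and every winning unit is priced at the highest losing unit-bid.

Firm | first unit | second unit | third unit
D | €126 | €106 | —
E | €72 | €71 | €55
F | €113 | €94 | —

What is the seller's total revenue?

Pooled unit-bids ranked (top 3): 126 (D-1), 113 (F-1), 106 (D-2)
First bid not allocated: €94.
Allocation: D 2, F 1. Every unit priced at €94.
Revenue = 3 × 94 = €282.

Total revenue: €282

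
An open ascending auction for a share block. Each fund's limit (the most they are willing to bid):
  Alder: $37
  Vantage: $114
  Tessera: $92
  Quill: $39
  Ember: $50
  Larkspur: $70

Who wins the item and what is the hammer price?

Limits in order: 114 (Vantage) > 92 (Tessera) > 70 (Larkspur) > 50 (Ember) > 39 (Quill) > 37 (Alder)
Once the price passes $92, only Vantage is left; the hammer falls at Tessera's limit of $92.

Vantage wins at $92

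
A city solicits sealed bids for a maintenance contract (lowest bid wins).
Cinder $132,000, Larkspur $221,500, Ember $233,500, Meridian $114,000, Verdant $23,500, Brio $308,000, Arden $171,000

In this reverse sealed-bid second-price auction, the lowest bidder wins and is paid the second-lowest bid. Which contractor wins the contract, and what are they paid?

Verdant is paid $114,000

Bids ranked: 23,500 (Verdant) < 114,000 (Meridian) < 132,000 (Cinder) < 171,000 (Arden) < 221,500 (Larkspur) < 233,500 (Ember) < …
Verdant is lowest; is paid the second-lowest bid, $114,000.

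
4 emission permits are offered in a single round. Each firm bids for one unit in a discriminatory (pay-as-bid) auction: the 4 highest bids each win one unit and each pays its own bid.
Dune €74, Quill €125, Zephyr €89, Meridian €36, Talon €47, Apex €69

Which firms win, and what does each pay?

Ordering the bids: 125 (Quill), 89 (Zephyr), 74 (Dune), 69 (Apex), 47 (Talon), 36 (Meridian)
Top 4: Quill, Zephyr, Dune, Apex.
Each winner pays its own bid: Quill €125, Zephyr €89, Dune €74, Apex €69.

Quill €125, Zephyr €89, Dune €74, Apex €69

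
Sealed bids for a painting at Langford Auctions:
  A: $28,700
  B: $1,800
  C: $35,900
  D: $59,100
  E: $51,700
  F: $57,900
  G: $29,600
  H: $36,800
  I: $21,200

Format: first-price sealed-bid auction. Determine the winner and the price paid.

D pays $59,100

Bids ranked: 59,100 (D) > 57,900 (F) > 51,700 (E) > 36,800 (H) > 35,900 (C) > 29,600 (G) > …
D is highest → pays own bid, $59,100.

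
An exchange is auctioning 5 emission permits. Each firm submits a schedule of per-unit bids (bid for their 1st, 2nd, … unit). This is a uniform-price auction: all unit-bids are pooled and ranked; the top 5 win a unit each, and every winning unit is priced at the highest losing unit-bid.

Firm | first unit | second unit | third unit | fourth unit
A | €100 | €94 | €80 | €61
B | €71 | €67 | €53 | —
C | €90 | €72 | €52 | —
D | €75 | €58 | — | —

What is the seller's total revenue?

Pooled unit-bids ranked (top 5): 100 (A-1), 94 (A-2), 90 (C-1), 80 (A-3), 75 (D-1)
The (k+1)-th unit-bid is €72.
Allocation: A 3, C 1, D 1. Every unit priced at €72.
Revenue = 5 × 72 = €360.

Total revenue: €360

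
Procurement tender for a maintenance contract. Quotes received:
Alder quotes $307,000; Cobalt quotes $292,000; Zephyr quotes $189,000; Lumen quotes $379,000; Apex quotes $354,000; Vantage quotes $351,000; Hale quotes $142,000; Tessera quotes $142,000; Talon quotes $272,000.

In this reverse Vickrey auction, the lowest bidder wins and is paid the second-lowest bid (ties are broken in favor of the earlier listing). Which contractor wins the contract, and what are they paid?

Hale is paid $142,000

Reverse Vickrey auction: the lowest bidder wins and is paid the second-lowest bid.
Sorting bids: 142,000 (Hale) < 142,000 (Tessera) < 189,000 (Zephyr) < 272,000 (Talon) < 292,000 (Cobalt) < 307,000 (Alder) < …
Hale and Tessera tie at $142,000; tie-break gives it to Hale.
Hale is lowest; is paid the second-lowest bid, $142,000.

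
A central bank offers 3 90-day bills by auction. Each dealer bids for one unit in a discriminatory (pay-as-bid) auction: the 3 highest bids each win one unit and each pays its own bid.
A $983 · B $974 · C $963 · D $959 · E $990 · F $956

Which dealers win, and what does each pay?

Ordering the bids: 990 (E), 983 (A), 974 (B), 963 (C), 959 (D), …
The 3 highest are E, A, B.
Each winner pays its own bid: E $990, A $983, B $974.

E $990, A $983, B $974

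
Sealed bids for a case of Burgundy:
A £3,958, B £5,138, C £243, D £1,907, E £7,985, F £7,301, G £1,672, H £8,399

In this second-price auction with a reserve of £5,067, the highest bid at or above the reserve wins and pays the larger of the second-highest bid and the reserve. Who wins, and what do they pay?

H pays £7,985

Bids in order: 8,399 (H) > 7,985 (E) > 7,301 (F) > 5,138 (B) > 3,958 (A) > 1,907 (D) > …
Highest eligible bid: H at £8,399.
Second-highest bid £7,985 exceeds the reserve £5,067 → payment £7,985.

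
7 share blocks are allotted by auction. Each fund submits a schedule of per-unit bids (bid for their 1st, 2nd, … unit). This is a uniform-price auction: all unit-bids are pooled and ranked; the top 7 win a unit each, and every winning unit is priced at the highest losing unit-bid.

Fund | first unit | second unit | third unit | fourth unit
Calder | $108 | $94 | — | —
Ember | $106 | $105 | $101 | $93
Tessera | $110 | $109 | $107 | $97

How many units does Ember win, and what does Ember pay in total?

Ember: 3 units, pays $291

Pooled unit-bids ranked (top 7): 110 (Tessera-1), 109 (Tessera-2), 108 (Calder-1), 107 (Tessera-3), 106 (Ember-1), 105 (Ember-2), 101 (Ember-3)
Highest rejected unit-bid = $97.
Ember wins 3 unit(s) at $97 each.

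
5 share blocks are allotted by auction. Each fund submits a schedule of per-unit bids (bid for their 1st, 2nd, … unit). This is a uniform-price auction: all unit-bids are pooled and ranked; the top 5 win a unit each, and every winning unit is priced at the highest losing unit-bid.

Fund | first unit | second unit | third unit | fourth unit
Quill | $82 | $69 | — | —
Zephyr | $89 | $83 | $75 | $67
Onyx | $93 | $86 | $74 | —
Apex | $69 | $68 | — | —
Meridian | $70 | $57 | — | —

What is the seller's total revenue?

All unit-bids, highest first — top 5: 93 (Onyx-1), 89 (Zephyr-1), 86 (Onyx-2), 83 (Zephyr-2), 82 (Quill-1)
Highest rejected unit-bid = $75.
Allocation: Onyx 2, Quill 1, Zephyr 2. Every unit priced at $75.
Revenue = 5 × 75 = $375.

Total revenue: $375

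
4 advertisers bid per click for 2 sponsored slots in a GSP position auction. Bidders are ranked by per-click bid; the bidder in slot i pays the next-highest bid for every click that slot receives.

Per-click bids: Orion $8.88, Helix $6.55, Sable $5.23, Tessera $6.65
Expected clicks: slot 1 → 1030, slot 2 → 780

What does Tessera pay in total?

Per-click bids in order: $8.88 (Orion) > $6.65 (Tessera) > $6.55 (Helix) > …
Tessera holds slot 2 → pays next bid $6.55 × 780 clicks = $5109.00.

Tessera pays $5109.00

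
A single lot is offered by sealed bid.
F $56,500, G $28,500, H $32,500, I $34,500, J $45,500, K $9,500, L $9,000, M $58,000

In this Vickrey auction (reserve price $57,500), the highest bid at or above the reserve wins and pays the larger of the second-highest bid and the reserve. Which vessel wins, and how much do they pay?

Vickrey auction (reserve price $57,500): the highest bid at or above the reserve wins and pays the larger of the second-highest bid and the reserve.
Bids in order: 58,000 (M) > 56,500 (F) > 45,500 (J) > 34,500 (I) > 32,500 (H) > 28,500 (G) > …
Highest eligible bid: M at $58,000.
Second-highest bid $56,500 is below the reserve $57,500, so the reserve binds → payment $57,500.

M pays $57,500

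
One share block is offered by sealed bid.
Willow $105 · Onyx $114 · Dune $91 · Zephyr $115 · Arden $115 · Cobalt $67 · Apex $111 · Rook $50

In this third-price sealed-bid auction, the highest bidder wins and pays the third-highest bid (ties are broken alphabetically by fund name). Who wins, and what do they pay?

Arden pays $114

Rule: the highest bidder wins and pays the third-highest bid.
Sorting bids: 115 (Arden) > 115 (Zephyr) > 114 (Onyx) > 111 (Apex) > 105 (Willow) > 91 (Dune) > …
Arden and Zephyr tie at $115; tie-break gives it to Arden.
Arden is highest; pays the third-highest bid, $114.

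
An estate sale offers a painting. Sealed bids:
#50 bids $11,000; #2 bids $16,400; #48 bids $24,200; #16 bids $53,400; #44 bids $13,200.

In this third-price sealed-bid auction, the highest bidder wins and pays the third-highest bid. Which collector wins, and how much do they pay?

Bids ranked: 53,400 (#16) > 24,200 (#48) > 16,400 (#2) > 13,200 (#44) > 11,000 (#50)
#16 is highest; pays the third-highest bid, $16,400.

#16 pays $16,400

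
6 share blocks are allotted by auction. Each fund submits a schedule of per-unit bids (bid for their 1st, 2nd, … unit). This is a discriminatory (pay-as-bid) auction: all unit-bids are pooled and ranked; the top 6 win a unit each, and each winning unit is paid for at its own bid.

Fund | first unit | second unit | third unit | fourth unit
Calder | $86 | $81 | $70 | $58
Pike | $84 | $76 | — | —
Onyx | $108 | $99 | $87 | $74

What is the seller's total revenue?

Total revenue: $545

Merging the schedules and taking the best 6: 108 (Onyx-1), 99 (Onyx-2), 87 (Onyx-3), 86 (Calder-1), 84 (Pike-1), 81 (Calder-2)
Next rejected bid: $76 (not a price — pay-as-bid).
Each winning unit pays its own bid.
Revenue = 108 + 99 + 87 + 86 + 84 + 81 = $545.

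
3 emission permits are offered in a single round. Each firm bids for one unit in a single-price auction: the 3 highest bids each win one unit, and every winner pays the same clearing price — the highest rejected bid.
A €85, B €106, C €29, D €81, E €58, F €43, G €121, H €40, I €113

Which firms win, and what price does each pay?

G, I, B; each pays €85

Ordering the bids: 121 (G), 113 (I), 106 (B), 85 (A), 81 (D), …
Top 3: G, I, B.
Highest unsuccessful bid: €85 → clearing price.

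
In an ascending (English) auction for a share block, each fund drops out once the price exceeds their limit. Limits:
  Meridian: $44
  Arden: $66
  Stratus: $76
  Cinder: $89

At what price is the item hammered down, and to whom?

Open ascending-bid auction: the price rises until one bidder remains; the winner pays the price at which the last rival dropped out.
Limits in order: 89 (Cinder) > 76 (Stratus) > 66 (Arden) > 44 (Meridian)
Stratus is the last rival to drop out, at $76; Cinder remains and wins at that price.

Cinder wins at $76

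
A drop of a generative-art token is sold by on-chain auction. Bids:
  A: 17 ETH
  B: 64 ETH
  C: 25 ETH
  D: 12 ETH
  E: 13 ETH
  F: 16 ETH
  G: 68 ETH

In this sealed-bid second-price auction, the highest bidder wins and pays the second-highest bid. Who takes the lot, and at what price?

Sorting bids: 68 (G) > 64 (B) > 25 (C) > 17 (A) > 16 (F) > 13 (E) > …
G wins with the highest bid; price is set by the runner-up at 64 ETH.

G pays 64 ETH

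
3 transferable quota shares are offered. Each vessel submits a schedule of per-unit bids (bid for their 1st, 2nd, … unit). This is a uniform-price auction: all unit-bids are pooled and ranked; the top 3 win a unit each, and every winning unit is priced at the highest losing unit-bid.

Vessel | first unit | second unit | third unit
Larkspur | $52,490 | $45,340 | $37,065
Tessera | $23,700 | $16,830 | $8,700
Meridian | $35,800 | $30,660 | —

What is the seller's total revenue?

Pooled unit-bids ranked (top 3): 52,490 (Larkspur-1), 45,340 (Larkspur-2), 37,065 (Larkspur-3)
Highest rejected unit-bid = $35,800.
Allocation: Larkspur 3. Every unit priced at $35,800.
Revenue = 3 × 35,800 = $107,400.

Total revenue: $107,400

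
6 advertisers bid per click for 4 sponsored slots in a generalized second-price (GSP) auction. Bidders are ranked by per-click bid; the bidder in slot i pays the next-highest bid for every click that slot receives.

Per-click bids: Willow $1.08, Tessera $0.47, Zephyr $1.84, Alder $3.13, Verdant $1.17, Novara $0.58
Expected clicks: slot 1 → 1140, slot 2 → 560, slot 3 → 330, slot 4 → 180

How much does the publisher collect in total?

Total revenue: $3213.60

Per-click bids in order: $3.13 (Alder) > $1.84 (Zephyr) > $1.17 (Verdant) > $1.08 (Willow) > $0.58 (Novara) > …
Slot 1: Alder pays $1.84 × 1140 = $2097.60
Slot 2: Zephyr pays $1.17 × 560 = $655.20
Slot 3: Verdant pays $1.08 × 330 = $356.40
Slot 4: Willow pays $0.58 × 180 = $104.40
Total = $3213.60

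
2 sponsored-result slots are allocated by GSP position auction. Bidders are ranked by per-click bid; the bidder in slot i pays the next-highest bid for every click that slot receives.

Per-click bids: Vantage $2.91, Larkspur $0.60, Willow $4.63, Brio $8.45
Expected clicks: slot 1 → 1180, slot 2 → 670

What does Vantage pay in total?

Vantage pays $0.00

Per-click bids in order: $8.45 (Brio) > $4.63 (Willow) > $2.91 (Vantage) > …
Vantage ranks below slot 2 → no slot, pays nothing.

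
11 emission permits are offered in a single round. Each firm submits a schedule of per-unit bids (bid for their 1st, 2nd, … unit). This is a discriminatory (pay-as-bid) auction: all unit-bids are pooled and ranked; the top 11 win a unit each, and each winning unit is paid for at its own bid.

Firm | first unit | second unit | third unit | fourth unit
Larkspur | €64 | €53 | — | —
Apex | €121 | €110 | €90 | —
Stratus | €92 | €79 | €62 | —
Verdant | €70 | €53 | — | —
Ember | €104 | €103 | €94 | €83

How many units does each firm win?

All unit-bids, highest first — top 11: 121 (Apex-1), 110 (Apex-2), 104 (Ember-1), 103 (Ember-2), 94 (Ember-3), 92 (Stratus-1), 90 (Apex-3), 83 (Ember-4), 79 (Stratus-2), 70 (Verdant-1), 64 (Larkspur-1)
Next rejected bid: €62 (not a price — pay-as-bid).
Allocation: Apex 3, Ember 4, Larkspur 1, Stratus 2, Verdant 1.

Apex 3, Ember 4, Larkspur 1, Stratus 2, Verdant 1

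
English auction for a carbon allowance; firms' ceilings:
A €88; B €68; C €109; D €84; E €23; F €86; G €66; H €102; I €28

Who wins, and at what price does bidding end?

Sorting limits: 109 (C) > 102 (H) > 88 (A) > 86 (F) > 84 (D) > 68 (B) > …
Once the price passes €102, only C is left; the hammer falls at H's limit of €102.

C wins at €102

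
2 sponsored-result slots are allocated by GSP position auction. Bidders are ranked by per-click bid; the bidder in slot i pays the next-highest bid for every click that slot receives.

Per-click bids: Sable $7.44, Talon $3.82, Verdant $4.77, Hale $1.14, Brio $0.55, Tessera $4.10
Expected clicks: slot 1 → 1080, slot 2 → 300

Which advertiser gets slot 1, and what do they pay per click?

Sable; $4.77 per click

Per-click bids in order: $7.44 (Sable) > $4.77 (Verdant) > $4.10 (Tessera) > …
Slot 1 goes to the first-ranked bidder, Sable, who pays the next bid down: $4.77/click.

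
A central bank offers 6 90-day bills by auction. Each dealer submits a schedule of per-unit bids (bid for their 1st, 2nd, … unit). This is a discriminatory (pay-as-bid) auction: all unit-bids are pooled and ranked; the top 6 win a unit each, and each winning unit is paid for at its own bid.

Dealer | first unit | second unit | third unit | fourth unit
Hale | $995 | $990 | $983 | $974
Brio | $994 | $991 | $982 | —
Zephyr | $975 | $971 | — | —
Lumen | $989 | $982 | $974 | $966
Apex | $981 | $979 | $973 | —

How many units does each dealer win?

Brio 2, Hale 3, Lumen 1

Pooled unit-bids ranked (top 6): 995 (Hale-1), 994 (Brio-1), 991 (Brio-2), 990 (Hale-2), 989 (Lumen-1), 983 (Hale-3)
Next rejected bid: $982 (not a price — pay-as-bid).
Allocation: Brio 2, Hale 3, Lumen 1.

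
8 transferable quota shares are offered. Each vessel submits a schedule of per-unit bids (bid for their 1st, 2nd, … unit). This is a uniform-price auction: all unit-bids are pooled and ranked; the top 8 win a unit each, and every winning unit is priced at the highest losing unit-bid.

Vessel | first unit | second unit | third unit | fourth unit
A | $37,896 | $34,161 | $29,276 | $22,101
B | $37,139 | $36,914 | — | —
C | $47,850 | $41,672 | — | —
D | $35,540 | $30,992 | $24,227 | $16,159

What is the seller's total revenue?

Merging the schedules and taking the best 8: 47,850 (C-1), 41,672 (C-2), 37,896 (A-1), 37,139 (B-1), 36,914 (B-2), 35,540 (D-1), 34,161 (A-2), 30,992 (D-2)
The (k+1)-th unit-bid is $29,276.
Allocation: A 2, B 2, C 2, D 2. Every unit priced at $29,276.
Revenue = 8 × 29,276 = $234,208.

Total revenue: $234,208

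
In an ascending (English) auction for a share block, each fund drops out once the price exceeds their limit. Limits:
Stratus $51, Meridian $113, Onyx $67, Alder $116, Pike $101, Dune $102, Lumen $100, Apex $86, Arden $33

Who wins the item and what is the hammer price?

Alder wins at $113

Limits in order: 116 (Alder) > 113 (Meridian) > 102 (Dune) > 101 (Pike) > 100 (Lumen) > 86 (Apex) > …
Once the price passes $113, only Alder is left; the hammer falls at Meridian's limit of $113.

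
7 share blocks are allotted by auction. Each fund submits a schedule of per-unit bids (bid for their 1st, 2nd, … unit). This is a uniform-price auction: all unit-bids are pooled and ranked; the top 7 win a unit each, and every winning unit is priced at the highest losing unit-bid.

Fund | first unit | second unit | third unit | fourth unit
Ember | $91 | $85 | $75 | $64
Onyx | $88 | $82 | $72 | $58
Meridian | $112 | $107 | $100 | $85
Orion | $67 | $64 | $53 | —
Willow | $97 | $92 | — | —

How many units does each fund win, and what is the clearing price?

Merging the schedules and taking the best 7: 112 (Meridian-1), 107 (Meridian-2), 100 (Meridian-3), 97 (Willow-1), 92 (Willow-2), 91 (Ember-1), 88 (Onyx-1)
Highest rejected unit-bid = $85.
Allocation: Ember 1, Meridian 3, Onyx 1, Willow 2.

Ember 1, Meridian 3, Onyx 1, Willow 2; clearing price $85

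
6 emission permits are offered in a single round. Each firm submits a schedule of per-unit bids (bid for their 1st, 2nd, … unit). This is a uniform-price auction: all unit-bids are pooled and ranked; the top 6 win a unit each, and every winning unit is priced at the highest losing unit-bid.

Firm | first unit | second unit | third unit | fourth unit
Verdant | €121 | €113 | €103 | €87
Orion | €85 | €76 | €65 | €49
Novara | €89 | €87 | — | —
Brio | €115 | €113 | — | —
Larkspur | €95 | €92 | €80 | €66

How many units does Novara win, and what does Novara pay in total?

Novara: 0 units, pays €0

All unit-bids, highest first — top 6: 121 (Verdant-1), 115 (Brio-1), 113 (Verdant-2), 113 (Brio-2), 103 (Verdant-3), 95 (Larkspur-1)
Highest rejected unit-bid = €92.
Novara wins 0 unit(s) at €92 each.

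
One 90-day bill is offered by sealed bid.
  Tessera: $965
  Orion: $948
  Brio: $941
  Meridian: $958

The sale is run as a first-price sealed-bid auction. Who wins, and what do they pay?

Bids in order: 965 (Tessera) > 958 (Meridian) > 948 (Orion) > 941 (Brio)
First-price: Tessera pays what they bid, $965.

Tessera pays $965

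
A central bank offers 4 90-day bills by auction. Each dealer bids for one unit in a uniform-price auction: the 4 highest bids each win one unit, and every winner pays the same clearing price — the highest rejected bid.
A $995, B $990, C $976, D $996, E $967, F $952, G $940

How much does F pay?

Sorting: 996 (D), 995 (A), 990 (B), 976 (C), 967 (E), 952 (F), …
Top 4: D, A, B, C.
Clearing price = highest rejected bid = $967.
F does not win → pays $0.

F pays $0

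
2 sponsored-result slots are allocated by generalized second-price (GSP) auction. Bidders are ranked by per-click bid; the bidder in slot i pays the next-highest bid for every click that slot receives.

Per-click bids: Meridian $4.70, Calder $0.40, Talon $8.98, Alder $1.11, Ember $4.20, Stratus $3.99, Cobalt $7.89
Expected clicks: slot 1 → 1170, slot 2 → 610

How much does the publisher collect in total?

Total revenue: $12098.30

Per-click bids in order: $8.98 (Talon) > $7.89 (Cobalt) > $4.70 (Meridian) > …
Slot 1: Talon pays $7.89 × 1170 = $9231.30
Slot 2: Cobalt pays $4.70 × 610 = $2867.00
Total = $12098.30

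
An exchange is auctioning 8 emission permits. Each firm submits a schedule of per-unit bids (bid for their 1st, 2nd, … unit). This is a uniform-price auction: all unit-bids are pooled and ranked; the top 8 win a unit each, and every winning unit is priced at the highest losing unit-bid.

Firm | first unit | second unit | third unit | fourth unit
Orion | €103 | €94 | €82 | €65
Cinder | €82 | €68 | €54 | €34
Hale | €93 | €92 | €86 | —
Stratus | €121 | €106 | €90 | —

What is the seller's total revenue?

Total revenue: €656

All unit-bids, highest first — top 8: 121 (Stratus-1), 106 (Stratus-2), 103 (Orion-1), 94 (Orion-2), 93 (Hale-1), 92 (Hale-2), 90 (Stratus-3), 86 (Hale-3)
The (k+1)-th unit-bid is €82.
Allocation: Hale 3, Orion 2, Stratus 3. Every unit priced at €82.
Revenue = 8 × 82 = €656.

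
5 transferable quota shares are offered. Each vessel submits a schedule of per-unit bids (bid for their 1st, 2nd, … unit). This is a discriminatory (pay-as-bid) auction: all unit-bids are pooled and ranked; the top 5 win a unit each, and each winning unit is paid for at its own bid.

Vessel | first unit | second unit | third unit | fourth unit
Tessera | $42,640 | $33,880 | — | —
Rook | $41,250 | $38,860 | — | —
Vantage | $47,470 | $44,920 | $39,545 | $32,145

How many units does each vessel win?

All unit-bids, highest first — top 5: 47,470 (Vantage-1), 44,920 (Vantage-2), 42,640 (Tessera-1), 41,250 (Rook-1), 39,545 (Vantage-3)
Next rejected bid: $38,860 (not a price — pay-as-bid).
Allocation: Rook 1, Tessera 1, Vantage 3.

Rook 1, Tessera 1, Vantage 3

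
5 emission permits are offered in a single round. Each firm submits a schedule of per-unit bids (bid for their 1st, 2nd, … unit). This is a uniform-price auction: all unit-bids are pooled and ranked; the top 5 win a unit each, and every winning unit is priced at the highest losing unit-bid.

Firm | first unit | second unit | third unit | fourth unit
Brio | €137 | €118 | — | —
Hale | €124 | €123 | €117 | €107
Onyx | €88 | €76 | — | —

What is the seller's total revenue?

All unit-bids, highest first — top 5: 137 (Brio-1), 124 (Hale-1), 123 (Hale-2), 118 (Brio-2), 117 (Hale-3)
First bid not allocated: €107.
Allocation: Brio 2, Hale 3. Every unit priced at €107.
Revenue = 5 × 107 = €535.

Total revenue: €535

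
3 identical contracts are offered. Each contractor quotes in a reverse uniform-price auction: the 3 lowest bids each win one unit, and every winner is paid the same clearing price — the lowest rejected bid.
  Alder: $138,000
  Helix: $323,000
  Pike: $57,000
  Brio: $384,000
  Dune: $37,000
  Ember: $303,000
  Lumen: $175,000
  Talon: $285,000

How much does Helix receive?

Bids ranked low→high: 37,000 (Dune), 57,000 (Pike), 138,000 (Alder), 175,000 (Lumen), 285,000 (Talon), …
Lowest 3: Dune, Pike, Alder.
Lowest unsuccessful bid: $175,000 → clearing price.
Helix does not win → is paid $0.

Helix is paid $0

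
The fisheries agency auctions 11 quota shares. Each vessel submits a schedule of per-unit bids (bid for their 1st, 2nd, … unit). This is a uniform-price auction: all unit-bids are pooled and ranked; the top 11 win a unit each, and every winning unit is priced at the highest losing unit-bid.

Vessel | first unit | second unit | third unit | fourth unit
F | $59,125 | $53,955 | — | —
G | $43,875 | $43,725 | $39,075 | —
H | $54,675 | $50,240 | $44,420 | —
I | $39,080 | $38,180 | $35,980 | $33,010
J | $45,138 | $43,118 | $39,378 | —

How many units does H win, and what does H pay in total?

H: 3 units, pays $117,225

Merging the schedules and taking the best 11: 59,125 (F-1), 54,675 (H-1), 53,955 (F-2), 50,240 (H-2), 45,138 (J-1), 44,420 (H-3), 43,875 (G-1), 43,725 (G-2), 43,118 (J-2), 39,378 (J-3), 39,080 (I-1)
First bid not allocated: $39,075.
H wins 3 unit(s) at $39,075 each.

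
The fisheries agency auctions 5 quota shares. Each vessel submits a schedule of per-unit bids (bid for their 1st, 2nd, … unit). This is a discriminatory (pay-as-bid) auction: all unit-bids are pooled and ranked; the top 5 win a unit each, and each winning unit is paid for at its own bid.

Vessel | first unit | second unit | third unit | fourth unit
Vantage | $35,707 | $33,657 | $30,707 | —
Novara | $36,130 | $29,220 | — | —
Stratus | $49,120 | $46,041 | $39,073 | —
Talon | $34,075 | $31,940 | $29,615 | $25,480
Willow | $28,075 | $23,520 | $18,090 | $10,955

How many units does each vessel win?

Novara 1, Stratus 3, Vantage 1

Pooled unit-bids ranked (top 5): 49,120 (Stratus-1), 46,041 (Stratus-2), 39,073 (Stratus-3), 36,130 (Novara-1), 35,707 (Vantage-1)
Next rejected bid: $34,075 (not a price — pay-as-bid).
Allocation: Novara 1, Stratus 3, Vantage 1.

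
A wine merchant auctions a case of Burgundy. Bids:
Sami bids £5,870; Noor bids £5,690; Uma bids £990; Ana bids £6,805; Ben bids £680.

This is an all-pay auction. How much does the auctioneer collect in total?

Total revenue: £20,035

Bids ranked: 6,805 (Ana) > 5,870 (Sami) > 5,690 (Noor) > 990 (Uma) > 680 (Ben)
Every bidder forfeits their bid regardless of winning.
Revenue = 5,870 + 5,690 + 990 + 6,805 + 680 = £20,035.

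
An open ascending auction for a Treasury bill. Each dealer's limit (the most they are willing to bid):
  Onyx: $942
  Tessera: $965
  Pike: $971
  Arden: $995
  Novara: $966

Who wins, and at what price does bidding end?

Ascending (English) auction: the price rises until one bidder remains; the winner pays the price at which the last rival dropped out.
Sorting limits: 995 (Arden) > 971 (Pike) > 966 (Novara) > 965 (Tessera) > 942 (Onyx)
Bidding ends when Pike exits at $971; Arden takes it.

Arden wins at $971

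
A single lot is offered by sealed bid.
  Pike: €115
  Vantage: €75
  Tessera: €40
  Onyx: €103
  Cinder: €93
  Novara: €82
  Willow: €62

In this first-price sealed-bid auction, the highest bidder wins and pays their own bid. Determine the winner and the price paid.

Pike pays €115

Rule: the highest bidder wins and pays their own bid.
Sorting bids: 115 (Pike) > 103 (Onyx) > 93 (Cinder) > 82 (Novara) > 75 (Vantage) > 62 (Willow) > …
First-price: Pike pays what they bid, €115.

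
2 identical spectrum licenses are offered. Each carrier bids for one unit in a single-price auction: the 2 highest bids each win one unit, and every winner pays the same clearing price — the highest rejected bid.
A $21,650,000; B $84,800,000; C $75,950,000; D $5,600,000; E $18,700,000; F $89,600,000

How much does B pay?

B pays $75,950,000

Ordering the bids: 89,600,000 (F), 84,800,000 (B), 75,950,000 (C), 21,650,000 (A), …
Top 2: F, B.
Clearing price = highest rejected bid = $75,950,000.
B wins → pays $75,950,000.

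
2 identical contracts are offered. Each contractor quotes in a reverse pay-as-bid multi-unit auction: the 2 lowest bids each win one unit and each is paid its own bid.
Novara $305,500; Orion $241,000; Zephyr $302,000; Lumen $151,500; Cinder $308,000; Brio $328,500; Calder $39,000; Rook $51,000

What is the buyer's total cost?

Total cost: $90,000

Sorting: 39,000 (Calder), 51,000 (Rook), 151,500 (Lumen), 241,000 (Orion), …
Winners (2 units): Calder, Rook.
Total cost = 39,000 + 51,000 = $90,000.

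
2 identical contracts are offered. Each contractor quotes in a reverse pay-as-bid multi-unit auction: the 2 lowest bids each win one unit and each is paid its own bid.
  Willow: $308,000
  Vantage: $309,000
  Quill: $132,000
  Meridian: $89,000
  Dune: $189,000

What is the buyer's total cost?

Total cost: $221,000

Ordering the bids: 89,000 (Meridian), 132,000 (Quill), 189,000 (Dune), 308,000 (Willow), …
The 2 lowest are Meridian, Quill.
Total cost = 89,000 + 132,000 = $221,000.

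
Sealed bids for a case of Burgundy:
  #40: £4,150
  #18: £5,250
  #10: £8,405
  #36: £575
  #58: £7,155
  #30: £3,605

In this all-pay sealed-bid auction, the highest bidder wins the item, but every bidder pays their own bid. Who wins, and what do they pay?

#10 pays £8,405

Sorting bids: 8,405 (#10) > 7,155 (#58) > 5,250 (#18) > 4,150 (#40) > 3,605 (#30) > 575 (#36)
#10 wins with the top bid; all bids are sunk regardless.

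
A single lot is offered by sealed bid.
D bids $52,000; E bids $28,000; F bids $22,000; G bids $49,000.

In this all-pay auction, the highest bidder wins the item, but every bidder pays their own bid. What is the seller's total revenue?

Rule: the highest bidder wins the item, but every bidder pays their own bid.
Bids ranked: 52,000 (D) > 49,000 (G) > 28,000 (E) > 22,000 (F)
D wins with the top bid; all bids are sunk regardless.
Every bidder forfeits their bid regardless of winning.
Revenue = 52,000 + 28,000 + 22,000 + 49,000 = $151,000.

Total revenue: $151,000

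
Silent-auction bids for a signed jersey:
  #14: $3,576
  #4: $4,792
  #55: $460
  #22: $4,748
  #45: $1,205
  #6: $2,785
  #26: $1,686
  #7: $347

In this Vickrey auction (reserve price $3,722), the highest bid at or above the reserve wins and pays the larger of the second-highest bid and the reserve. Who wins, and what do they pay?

Bids in order: 4,792 (#4) > 4,748 (#22) > 3,576 (#14) > 2,785 (#6) > 1,686 (#26) > 1,205 (#45) > …
#4 has the top bid at or above the reserve ($4,792).
max(second-highest $4,748, reserve $3,722) = $4,748; the reserve does not bind.

#4 pays $4,748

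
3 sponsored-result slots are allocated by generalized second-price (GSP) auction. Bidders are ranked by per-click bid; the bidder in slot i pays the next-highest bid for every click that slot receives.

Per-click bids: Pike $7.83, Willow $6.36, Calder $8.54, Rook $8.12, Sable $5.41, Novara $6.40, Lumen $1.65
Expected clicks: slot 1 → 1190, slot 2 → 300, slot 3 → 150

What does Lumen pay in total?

Lumen pays $0.00

Sorting advertisers: $8.54 (Calder) > $8.12 (Rook) > $7.83 (Pike) > $6.40 (Novara) > …
Lumen ranks below slot 3 → no slot, pays nothing.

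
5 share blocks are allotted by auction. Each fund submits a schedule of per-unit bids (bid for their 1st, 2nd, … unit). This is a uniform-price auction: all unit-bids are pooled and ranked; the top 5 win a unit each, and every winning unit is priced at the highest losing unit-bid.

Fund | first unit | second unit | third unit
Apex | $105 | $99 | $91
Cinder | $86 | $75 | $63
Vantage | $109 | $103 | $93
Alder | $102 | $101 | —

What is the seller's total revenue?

Merging the schedules and taking the best 5: 109 (Vantage-1), 105 (Apex-1), 103 (Vantage-2), 102 (Alder-1), 101 (Alder-2)
The (k+1)-th unit-bid is $99.
Allocation: Alder 2, Apex 1, Vantage 2. Every unit priced at $99.
Revenue = 5 × 99 = $495.

Total revenue: $495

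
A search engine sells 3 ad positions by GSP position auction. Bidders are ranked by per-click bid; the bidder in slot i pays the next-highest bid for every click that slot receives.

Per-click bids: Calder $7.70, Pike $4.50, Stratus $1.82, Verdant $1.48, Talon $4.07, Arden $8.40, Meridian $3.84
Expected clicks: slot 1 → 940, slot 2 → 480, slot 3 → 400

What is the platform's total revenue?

Ranked by bid: $8.40 (Arden) > $7.70 (Calder) > $4.50 (Pike) > $4.07 (Talon) > …
Slot 1: Arden pays $7.70 × 940 = $7238.00
Slot 2: Calder pays $4.50 × 480 = $2160.00
Slot 3: Pike pays $4.07 × 400 = $1628.00
Total = $11026.00

Total revenue: $11026.00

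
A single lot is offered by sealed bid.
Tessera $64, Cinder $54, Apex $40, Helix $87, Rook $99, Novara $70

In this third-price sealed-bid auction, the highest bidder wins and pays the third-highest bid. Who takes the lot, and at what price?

Rook pays $70

Third-price sealed-bid auction: the highest bidder wins and pays the third-highest bid.
Bids in order: 99 (Rook) > 87 (Helix) > 70 (Novara) > 64 (Tessera) > 54 (Cinder) > 40 (Apex)
Rook is highest; pays the third-highest bid, $70.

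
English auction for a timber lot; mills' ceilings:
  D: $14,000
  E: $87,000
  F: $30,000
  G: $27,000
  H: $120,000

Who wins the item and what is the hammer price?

Open ascending-bid auction: the price rises until one bidder remains; the winner pays the price at which the last rival dropped out.
Limits in order: 120,000 (H) > 87,000 (E) > 30,000 (F) > 27,000 (G) > 14,000 (D)
Once the price passes $87,000, only H is left; the hammer falls at E's limit of $87,000.

H wins at $87,000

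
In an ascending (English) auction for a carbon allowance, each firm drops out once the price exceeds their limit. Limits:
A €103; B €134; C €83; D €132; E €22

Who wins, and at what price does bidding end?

Rule: the price rises until one bidder remains; the winner pays the price at which the last rival dropped out.
Sorting limits: 134 (B) > 132 (D) > 103 (A) > 83 (C) > 22 (E)
Once the price passes €132, only B is left; the hammer falls at D's limit of €132.

B wins at €132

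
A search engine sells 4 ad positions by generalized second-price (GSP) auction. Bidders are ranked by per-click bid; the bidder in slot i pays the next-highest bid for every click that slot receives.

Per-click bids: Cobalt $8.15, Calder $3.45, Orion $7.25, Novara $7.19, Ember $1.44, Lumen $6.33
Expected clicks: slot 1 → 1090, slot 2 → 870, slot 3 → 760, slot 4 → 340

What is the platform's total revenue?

Total revenue: $20141.60

Per-click bids in order: $8.15 (Cobalt) > $7.25 (Orion) > $7.19 (Novara) > $6.33 (Lumen) > $3.45 (Calder) > …
Slot 1: Cobalt pays $7.25 × 1090 = $7902.50
Slot 2: Orion pays $7.19 × 870 = $6255.30
Slot 3: Novara pays $6.33 × 760 = $4810.80
Slot 4: Lumen pays $3.45 × 340 = $1173.00
Total = $20141.60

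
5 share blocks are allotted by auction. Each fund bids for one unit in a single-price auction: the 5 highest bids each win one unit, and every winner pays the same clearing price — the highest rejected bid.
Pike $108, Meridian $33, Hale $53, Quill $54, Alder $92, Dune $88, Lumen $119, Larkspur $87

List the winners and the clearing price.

Ordering the bids: 119 (Lumen), 108 (Pike), 92 (Alder), 88 (Dune), 87 (Larkspur), 54 (Quill), 53 (Hale), …
Top 5: Lumen, Pike, Alder, Dune, Larkspur.
Highest unsuccessful bid: $54 → clearing price.

Lumen, Pike, Alder, Dune, Larkspur; each pays $54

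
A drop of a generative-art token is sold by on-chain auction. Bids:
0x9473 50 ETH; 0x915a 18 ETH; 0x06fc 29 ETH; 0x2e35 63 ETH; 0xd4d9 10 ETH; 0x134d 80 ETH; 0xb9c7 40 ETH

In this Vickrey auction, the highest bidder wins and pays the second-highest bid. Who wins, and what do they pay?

0x134d pays 63 ETH

Rule: the highest bidder wins and pays the second-highest bid.
Bids ranked: 80 (0x134d) > 63 (0x2e35) > 50 (0x9473) > 40 (0xb9c7) > 29 (0x06fc) > 18 (0x915a) > …
0x134d is highest; pays the second-highest bid, 63 ETH.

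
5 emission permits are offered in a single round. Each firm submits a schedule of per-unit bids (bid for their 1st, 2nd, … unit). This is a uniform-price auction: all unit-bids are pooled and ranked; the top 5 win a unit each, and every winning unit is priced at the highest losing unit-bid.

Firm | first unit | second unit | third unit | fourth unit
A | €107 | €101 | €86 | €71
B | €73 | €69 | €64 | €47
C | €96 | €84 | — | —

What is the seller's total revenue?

All unit-bids, highest first — top 5: 107 (A-1), 101 (A-2), 96 (C-1), 86 (A-3), 84 (C-2)
First bid not allocated: €73.
Allocation: A 3, C 2. Every unit priced at €73.
Revenue = 5 × 73 = €365.

Total revenue: €365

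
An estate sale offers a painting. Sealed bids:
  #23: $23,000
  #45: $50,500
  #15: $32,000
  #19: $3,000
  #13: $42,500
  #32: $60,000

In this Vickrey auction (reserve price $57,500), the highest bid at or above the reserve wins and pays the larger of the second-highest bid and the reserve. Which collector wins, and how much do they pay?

Bids ranked: 60,000 (#32) > 50,500 (#45) > 42,500 (#13) > 32,000 (#15) > 23,000 (#23) > 3,000 (#19)
#32 has the top bid at or above the reserve ($60,000).
Second-highest bid $50,500 is below the reserve $57,500, so the reserve binds → payment $57,500.

#32 pays $57,500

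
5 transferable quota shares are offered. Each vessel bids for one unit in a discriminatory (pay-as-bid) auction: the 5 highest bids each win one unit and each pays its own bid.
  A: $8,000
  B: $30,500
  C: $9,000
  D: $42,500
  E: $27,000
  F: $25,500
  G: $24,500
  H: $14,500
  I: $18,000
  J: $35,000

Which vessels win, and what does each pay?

D $42,500, J $35,000, B $30,500, E $27,000, F $25,500

Bids ranked high→low: 42,500 (D), 35,000 (J), 30,500 (B), 27,000 (E), 25,500 (F), 24,500 (G), 18,000 (I), …
The 5 highest are D, J, B, E, F.
Each winner pays its own bid: D $42,500, J $35,000, B $30,500, E $27,000, F $25,500.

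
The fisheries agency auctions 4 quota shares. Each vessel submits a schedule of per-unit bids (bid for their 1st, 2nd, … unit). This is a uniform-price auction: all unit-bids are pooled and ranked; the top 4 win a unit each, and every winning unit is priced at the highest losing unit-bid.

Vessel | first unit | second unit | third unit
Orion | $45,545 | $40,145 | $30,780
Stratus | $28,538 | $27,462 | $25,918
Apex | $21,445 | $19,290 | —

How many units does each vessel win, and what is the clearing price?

All unit-bids, highest first — top 4: 45,545 (Orion-1), 40,145 (Orion-2), 30,780 (Orion-3), 28,538 (Stratus-1)
Highest rejected unit-bid = $27,462.
Allocation: Orion 3, Stratus 1.

Orion 3, Stratus 1; clearing price $27,462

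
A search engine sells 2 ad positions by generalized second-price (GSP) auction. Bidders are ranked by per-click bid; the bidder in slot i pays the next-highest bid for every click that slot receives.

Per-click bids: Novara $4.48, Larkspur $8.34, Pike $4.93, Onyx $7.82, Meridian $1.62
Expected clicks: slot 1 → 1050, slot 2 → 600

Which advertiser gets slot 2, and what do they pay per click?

Sorting advertisers: $8.34 (Larkspur) > $7.82 (Onyx) > $4.93 (Pike) > …
Slot 2 goes to the second-ranked bidder, Onyx, who pays the next bid down: $4.93/click.

Onyx; $4.93 per click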